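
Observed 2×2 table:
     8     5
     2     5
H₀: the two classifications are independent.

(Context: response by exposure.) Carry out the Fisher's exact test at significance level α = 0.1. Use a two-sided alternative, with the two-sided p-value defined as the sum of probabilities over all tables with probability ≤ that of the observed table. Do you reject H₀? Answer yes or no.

reject H₀: no

Margins: r₁=13, r₂=7, c₁=10, c₂=10, n=20
p_obs = C(13,8)·C(7,2)/C(20,10); sum pmf over tables with pmf ≤ p_obs
p-value (two-sided) = 0.34985
At α=0.1: p ≥ α → fail to reject H₀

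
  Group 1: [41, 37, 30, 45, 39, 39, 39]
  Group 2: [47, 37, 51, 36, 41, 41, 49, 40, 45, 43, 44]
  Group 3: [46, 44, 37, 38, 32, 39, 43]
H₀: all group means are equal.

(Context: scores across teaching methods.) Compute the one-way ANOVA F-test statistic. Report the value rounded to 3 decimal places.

test statistic = 2.229

Group means [38.57, 43.09, 39.86], grand mean 40.920
SSB = Σnᵢ(x̄ᵢ−x̄)² = 98.359; SSW = ΣΣ(x−x̄ᵢ)² = 485.481
MSB = 98.359/2 = 49.1797; MSW = 485.481/22 = 22.0673
F = MSB/MSW = 2.2286
df = (2, 22)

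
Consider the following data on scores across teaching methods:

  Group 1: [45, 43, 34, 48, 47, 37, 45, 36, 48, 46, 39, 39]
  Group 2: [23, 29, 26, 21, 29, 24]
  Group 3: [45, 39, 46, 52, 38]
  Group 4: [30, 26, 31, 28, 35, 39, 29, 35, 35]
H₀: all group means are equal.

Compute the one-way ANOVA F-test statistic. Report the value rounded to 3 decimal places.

test statistic = 25.037

Group means [42.25, 25.33, 44.00, 32.00], grand mean 36.469
SSB = Σnᵢ(x̄ᵢ−x̄)² = 1608.385; SSW = ΣΣ(x−x̄ᵢ)² = 599.583
MSB = 1608.385/3 = 536.1285; MSW = 599.583/28 = 21.4137
F = MSB/MSW = 25.0367
df = (3, 28)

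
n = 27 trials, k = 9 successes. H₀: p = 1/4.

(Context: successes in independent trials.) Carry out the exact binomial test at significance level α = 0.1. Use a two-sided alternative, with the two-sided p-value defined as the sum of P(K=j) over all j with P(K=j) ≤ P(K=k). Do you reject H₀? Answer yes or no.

Exact binomial: n=27, k=9, p₀=1/4=0.2500
P(X=j) = C(n,j)·p₀^j·(1−p₀)^(n−j); p = Σ P(X=j) over j with P(X=j) ≤ P(X=9)
p-value (two-sided) = 0.37237
At α=0.1: p ≥ α → fail to reject H₀

reject H₀: no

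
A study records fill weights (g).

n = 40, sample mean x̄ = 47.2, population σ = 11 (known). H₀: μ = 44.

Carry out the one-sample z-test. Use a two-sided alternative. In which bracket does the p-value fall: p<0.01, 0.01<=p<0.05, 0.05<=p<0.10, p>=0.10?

SE = σ/√n = 11/√40 = 1.7393
z = (x̄−μ₀)/SE = (47.2−44)/1.7393 = 1.8399
p-value (two-sided) = 0.06579
→ bracket: 0.05<=p<0.10

p-value bracket: 0.05<=p<0.10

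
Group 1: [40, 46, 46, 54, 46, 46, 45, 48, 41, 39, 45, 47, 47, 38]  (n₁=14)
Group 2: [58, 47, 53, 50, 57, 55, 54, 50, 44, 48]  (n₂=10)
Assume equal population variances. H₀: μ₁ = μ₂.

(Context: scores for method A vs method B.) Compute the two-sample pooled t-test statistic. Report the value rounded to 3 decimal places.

test statistic = -3.754

x̄₁=44.857, s₁=4.185, n₁=14
x̄₂=51.600, s₂=4.551, n₂=10
s_p² = [13·4.185² + 9·4.551²]/22 = 18.8234
SE = √(s_p²·(1/14+1/10)) = 1.7963
t = (44.857−51.600)/1.7963 = -3.7536
df = 22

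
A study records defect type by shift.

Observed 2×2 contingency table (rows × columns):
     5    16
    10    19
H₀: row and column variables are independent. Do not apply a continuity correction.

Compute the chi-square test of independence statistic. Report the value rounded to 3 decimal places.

test statistic = 0.661

Row totals [21, 29], col totals [15, 35], n=50
χ² = (5−6.30)²/6.30 + (16−14.70)²/14.70 + (10−8.70)²/8.70 + (19−20.30)²/20.30 = 0.6607
df = 1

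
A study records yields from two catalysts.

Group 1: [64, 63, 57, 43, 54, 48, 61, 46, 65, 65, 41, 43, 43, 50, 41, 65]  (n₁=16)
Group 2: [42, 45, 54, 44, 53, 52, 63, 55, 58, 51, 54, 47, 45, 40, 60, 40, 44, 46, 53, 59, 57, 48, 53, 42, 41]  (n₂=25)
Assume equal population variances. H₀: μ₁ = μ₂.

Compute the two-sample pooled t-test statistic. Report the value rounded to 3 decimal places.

x̄₁=53.062, s₁=9.678, n₁=16
x̄₂=49.840, s₂=6.805, n₂=25
s_p² = [15·9.678² + 24·6.805²]/39 = 64.5204
SE = √(s_p²·(1/16+1/25)) = 2.5716
t = (53.062−49.840)/2.5716 = 1.2531
df = 39

test statistic = 1.253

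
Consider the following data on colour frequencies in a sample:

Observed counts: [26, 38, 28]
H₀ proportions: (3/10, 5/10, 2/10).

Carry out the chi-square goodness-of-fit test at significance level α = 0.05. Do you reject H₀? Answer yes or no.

reject H₀: yes

n = 92; E_i = n·p_i = [27.60, 46.00, 18.40]
χ² = (26−27.60)²/27.60 + (38−46.00)²/46.00 + (28−18.40)²/18.40 = 6.4928
df = 2
p-value (upper-tail) = 0.03891
At α=0.05: p < α → reject H₀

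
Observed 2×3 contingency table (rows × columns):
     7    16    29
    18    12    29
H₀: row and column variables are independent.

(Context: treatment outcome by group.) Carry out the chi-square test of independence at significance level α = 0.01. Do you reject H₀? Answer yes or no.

Row totals [52, 59], col totals [25, 28, 58], n=111
χ² = (7−11.71)²/11.71 + (16−13.12)²/13.12 + (29−27.17)²/27.17 + (18−13.29)²/13.29 + (12−14.88)²/14.88 + (29−30.83)²/30.83 = 4.9898
df = 2
p-value (upper-tail) = 0.08250
At α=0.01: p ≥ α → fail to reject H₀

reject H₀: no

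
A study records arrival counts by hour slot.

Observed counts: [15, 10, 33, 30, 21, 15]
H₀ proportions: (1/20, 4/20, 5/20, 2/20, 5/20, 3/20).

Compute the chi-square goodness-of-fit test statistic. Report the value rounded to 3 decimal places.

n = 124; E_i = n·p_i = [6.20, 24.80, 31.00, 12.40, 31.00, 18.60]
χ² = (15−6.20)²/6.20 + (10−24.80)²/24.80 + (33−31.00)²/31.00 + (30−12.40)²/12.40 + (21−31.00)²/31.00 + (15−18.60)²/18.60 = 50.3548
df = 5

test statistic = 50.355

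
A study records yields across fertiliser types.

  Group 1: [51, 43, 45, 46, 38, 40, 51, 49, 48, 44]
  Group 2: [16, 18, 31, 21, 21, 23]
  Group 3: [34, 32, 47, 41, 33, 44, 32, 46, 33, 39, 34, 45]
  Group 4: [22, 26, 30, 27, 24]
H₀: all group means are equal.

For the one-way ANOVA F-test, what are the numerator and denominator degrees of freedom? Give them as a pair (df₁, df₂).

degrees of freedom = [3, 29]

k = 4 groups, N = 33 total
df = (k−1, N−k) = (4−1, 33−4) = (3, 29)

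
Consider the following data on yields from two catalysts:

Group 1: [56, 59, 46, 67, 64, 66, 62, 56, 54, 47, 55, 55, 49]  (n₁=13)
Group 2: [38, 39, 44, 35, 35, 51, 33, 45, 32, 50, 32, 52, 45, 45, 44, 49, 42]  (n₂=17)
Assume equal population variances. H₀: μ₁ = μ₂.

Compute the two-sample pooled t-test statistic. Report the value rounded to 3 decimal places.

x̄₁=56.615, s₁=6.838, n₁=13
x̄₂=41.824, s₂=6.766, n₂=17
s_p² = [12·6.838² + 16·6.766²]/28 = 46.1981
SE = √(s_p²·(1/13+1/17)) = 2.5042
t = (56.615−41.824)/2.5042 = 5.9067
df = 28

test statistic = 5.907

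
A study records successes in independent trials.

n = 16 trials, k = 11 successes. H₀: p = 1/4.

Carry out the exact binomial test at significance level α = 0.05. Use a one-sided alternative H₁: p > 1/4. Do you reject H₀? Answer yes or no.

reject H₀: yes

Exact binomial: n=16, k=11, p₀=1/4=0.2500
P(X≥11) from Σ C(n,i)·p₀^i·(1−p₀)^(n−i)
p-value (one-sided, H₁ greater) = 0.00029
At α=0.05: p < α → reject H₀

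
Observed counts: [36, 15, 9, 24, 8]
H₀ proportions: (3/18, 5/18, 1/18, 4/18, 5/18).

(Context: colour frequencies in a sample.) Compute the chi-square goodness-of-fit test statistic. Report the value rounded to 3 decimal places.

n = 92; E_i = n·p_i = [15.33, 25.56, 5.11, 20.44, 25.56]
χ² = (36−15.33)²/15.33 + (15−25.56)²/25.56 + (9−5.11)²/5.11 + (24−20.44)²/20.44 + (8−25.56)²/25.56 = 47.8522
df = 4

test statistic = 47.852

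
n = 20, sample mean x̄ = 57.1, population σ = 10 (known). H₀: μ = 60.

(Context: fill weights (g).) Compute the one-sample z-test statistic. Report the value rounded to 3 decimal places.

test statistic = -1.297

SE = σ/√n = 10/√20 = 2.2361
z = (x̄−μ₀)/SE = (57.1−60)/2.2361 = -1.2969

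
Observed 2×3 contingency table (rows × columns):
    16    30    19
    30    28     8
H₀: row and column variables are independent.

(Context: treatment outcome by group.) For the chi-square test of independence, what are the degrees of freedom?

degrees of freedom = 2

df = (r−1)(c−1) = (2−1)·(3−1) = 2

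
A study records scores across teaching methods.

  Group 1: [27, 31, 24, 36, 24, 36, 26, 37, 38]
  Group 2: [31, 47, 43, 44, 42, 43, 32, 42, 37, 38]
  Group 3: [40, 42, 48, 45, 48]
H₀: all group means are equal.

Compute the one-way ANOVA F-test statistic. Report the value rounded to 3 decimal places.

Group means [31.00, 39.90, 44.60], grand mean 37.542
SSB = Σnᵢ(x̄ᵢ−x̄)² = 689.858; SSW = ΣΣ(x−x̄ᵢ)² = 574.100
MSB = 689.858/2 = 344.9292; MSW = 574.100/21 = 27.3381
F = MSB/MSW = 12.6172
df = (2, 21)

test statistic = 12.617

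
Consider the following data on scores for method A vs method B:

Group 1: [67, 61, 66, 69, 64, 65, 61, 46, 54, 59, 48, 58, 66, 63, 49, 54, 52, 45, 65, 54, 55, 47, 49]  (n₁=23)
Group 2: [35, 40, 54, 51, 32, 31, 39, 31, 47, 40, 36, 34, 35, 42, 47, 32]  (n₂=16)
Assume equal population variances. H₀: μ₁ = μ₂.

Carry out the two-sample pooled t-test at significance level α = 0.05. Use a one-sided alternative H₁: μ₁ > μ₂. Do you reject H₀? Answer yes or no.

reject H₀: yes

x̄₁=57.261, s₁=7.641, n₁=23
x̄₂=39.125, s₂=7.302, n₂=16
s_p² = [22·7.641² + 15·7.302²]/37 = 56.3293
SE = √(s_p²·(1/23+1/16)) = 2.4433
t = (57.261−39.125)/2.4433 = 7.4227
df = 37
p-value (one-sided, H₁ greater) = 0.00000
At α=0.05: p < α → reject H₀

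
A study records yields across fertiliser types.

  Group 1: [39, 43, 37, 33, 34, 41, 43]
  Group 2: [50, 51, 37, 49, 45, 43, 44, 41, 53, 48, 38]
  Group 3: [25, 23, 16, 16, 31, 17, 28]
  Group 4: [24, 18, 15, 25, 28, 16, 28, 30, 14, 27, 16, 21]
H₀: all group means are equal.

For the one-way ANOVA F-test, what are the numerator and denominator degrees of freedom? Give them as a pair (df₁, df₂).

degrees of freedom = [3, 33]

k = 4 groups, N = 37 total
df = (k−1, N−k) = (4−1, 37−4) = (3, 33)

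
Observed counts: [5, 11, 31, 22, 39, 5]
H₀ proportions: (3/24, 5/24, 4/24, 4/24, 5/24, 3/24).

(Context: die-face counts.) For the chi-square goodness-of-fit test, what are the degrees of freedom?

degrees of freedom = 5

df = k − 1 = 6 − 1 = 5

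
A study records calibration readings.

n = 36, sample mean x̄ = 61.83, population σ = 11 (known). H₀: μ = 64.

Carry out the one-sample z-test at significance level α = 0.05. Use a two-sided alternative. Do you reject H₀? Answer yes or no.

SE = σ/√n = 11/√36 = 1.8333
z = (x̄−μ₀)/SE = (61.83−64)/1.8333 = -1.1836
p-value (two-sided) = 0.23656
At α=0.05: p ≥ α → fail to reject H₀

reject H₀: no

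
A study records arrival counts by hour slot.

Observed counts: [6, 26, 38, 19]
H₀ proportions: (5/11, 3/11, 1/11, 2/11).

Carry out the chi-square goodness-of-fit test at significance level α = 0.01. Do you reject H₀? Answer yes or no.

n = 89; E_i = n·p_i = [40.45, 24.27, 8.09, 16.18]
χ² = (6−40.45)²/40.45 + (26−24.27)²/24.27 + (38−8.09)²/8.09 + (19−16.18)²/16.18 = 140.5210
df = 3
p-value (upper-tail) = 0.00000
At α=0.01: p < α → reject H₀

reject H₀: yes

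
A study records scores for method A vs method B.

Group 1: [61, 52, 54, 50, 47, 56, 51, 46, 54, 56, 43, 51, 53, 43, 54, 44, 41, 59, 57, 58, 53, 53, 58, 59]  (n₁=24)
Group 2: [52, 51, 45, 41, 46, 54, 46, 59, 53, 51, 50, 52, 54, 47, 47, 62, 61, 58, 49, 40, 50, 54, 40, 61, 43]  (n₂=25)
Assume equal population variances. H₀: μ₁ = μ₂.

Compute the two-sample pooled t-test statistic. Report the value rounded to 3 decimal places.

x̄₁=52.208, s₁=5.657, n₁=24
x̄₂=50.640, s₂=6.435, n₂=25
s_p² = [23·5.657² + 24·6.435²]/47 = 36.8025
SE = √(s_p²·(1/24+1/25)) = 1.7336
t = (52.208−50.640)/1.7336 = 0.9046
df = 47

test statistic = 0.905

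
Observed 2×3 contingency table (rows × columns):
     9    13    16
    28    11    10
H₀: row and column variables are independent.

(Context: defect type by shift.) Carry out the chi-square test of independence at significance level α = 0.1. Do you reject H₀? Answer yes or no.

reject H₀: yes

Row totals [38, 49], col totals [37, 24, 26], n=87
χ² = (9−16.16)²/16.16 + (13−10.48)²/10.48 + (16−11.36)²/11.36 + (28−20.84)²/20.84 + (11−13.52)²/13.52 + (10−14.64)²/14.64 = 10.0783
df = 2
p-value (upper-tail) = 0.00648
At α=0.1: p < α → reject H₀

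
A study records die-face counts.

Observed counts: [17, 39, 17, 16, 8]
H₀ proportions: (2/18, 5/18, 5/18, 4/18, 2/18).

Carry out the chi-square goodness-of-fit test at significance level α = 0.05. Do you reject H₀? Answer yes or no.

n = 97; E_i = n·p_i = [10.78, 26.94, 26.94, 21.56, 10.78]
χ² = (17−10.78)²/10.78 + (39−26.94)²/26.94 + (17−26.94)²/26.94 + (16−21.56)²/21.56 + (8−10.78)²/10.78 = 14.8041
df = 4
p-value (upper-tail) = 0.00513
At α=0.05: p < α → reject H₀

reject H₀: yes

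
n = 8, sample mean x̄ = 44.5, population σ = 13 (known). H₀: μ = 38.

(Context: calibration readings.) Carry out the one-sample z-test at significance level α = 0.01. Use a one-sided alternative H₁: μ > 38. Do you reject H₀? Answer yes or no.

reject H₀: no

SE = σ/√n = 13/√8 = 4.5962
z = (x̄−μ₀)/SE = (44.5−38)/4.5962 = 1.4142
p-value (one-sided, H₁ greater) = 0.07865
At α=0.01: p ≥ α → fail to reject H₀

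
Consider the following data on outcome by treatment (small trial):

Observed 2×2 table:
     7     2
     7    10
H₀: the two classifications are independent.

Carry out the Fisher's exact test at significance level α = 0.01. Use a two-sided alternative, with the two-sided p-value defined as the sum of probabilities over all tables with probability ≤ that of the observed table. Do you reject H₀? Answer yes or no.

reject H₀: no

Margins: r₁=9, r₂=17, c₁=14, c₂=12, n=26
p_obs = C(9,7)·C(17,7)/C(26,14); sum pmf over tables with pmf ≤ p_obs
p-value (two-sided) = 0.11002
At α=0.01: p ≥ α → fail to reject H₀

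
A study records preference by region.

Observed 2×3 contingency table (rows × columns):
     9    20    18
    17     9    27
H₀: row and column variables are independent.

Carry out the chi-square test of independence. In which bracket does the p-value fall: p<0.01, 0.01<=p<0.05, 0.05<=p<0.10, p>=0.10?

p-value bracket: 0.01<=p<0.05

Row totals [47, 53], col totals [26, 29, 45], n=100
χ² = (9−12.22)²/12.22 + (20−13.63)²/13.63 + (18−21.15)²/21.15 + (17−13.78)²/13.78 + (9−15.37)²/15.37 + (27−23.85)²/23.85 = 8.1031
df = 2
p-value (upper-tail) = 0.01740
→ bracket: 0.01<=p<0.05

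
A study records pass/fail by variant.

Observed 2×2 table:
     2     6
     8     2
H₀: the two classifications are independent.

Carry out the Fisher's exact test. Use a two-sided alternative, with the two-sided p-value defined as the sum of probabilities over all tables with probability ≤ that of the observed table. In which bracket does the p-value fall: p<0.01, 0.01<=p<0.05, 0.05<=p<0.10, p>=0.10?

p-value bracket: 0.05<=p<0.10

Margins: r₁=8, r₂=10, c₁=10, c₂=8, n=18
p_obs = C(8,2)·C(10,8)/C(18,10); sum pmf over tables with pmf ≤ p_obs
p-value (two-sided) = 0.05361
→ bracket: 0.05<=p<0.10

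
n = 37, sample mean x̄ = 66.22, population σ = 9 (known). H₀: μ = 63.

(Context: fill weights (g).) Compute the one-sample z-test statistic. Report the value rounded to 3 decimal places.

test statistic = 2.176

SE = σ/√n = 9/√37 = 1.4796
z = (x̄−μ₀)/SE = (66.22−63)/1.4796 = 2.1763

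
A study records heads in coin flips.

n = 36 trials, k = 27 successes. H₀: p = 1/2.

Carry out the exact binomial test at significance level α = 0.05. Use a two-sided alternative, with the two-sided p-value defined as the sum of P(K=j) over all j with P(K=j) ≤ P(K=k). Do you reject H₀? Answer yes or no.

reject H₀: yes

Exact binomial: n=36, k=27, p₀=1/2=0.5000
P(X=j) = C(n,j)·p₀^j·(1−p₀)^(n−j); p = Σ P(X=j) over j with P(X=j) ≤ P(X=27)
p-value (two-sided) = 0.00393
At α=0.05: p < α → reject H₀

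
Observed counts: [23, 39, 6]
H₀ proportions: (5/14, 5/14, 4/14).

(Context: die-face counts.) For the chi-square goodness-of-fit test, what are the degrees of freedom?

degrees of freedom = 2

df = k − 1 = 3 − 1 = 2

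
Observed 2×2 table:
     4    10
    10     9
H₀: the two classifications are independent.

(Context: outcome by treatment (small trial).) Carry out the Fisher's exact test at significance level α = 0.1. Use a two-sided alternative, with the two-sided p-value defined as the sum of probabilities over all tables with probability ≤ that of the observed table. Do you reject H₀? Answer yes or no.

reject H₀: no

Margins: r₁=14, r₂=19, c₁=14, c₂=19, n=33
p_obs = C(14,4)·C(19,10)/C(33,14); sum pmf over tables with pmf ≤ p_obs
p-value (two-sided) = 0.28574
At α=0.1: p ≥ α → fail to reject H₀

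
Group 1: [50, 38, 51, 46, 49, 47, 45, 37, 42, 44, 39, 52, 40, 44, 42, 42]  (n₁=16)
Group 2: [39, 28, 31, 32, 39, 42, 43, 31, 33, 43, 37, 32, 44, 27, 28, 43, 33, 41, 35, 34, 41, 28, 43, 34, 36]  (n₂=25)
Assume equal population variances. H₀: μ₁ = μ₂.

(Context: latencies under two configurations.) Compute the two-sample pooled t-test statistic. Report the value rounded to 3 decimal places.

x̄₁=44.250, s₁=4.655, n₁=16
x̄₂=35.880, s₂=5.578, n₂=25
s_p² = [15·4.655² + 24·5.578²]/39 = 27.4779
SE = √(s_p²·(1/16+1/25)) = 1.6782
t = (44.250−35.880)/1.6782 = 4.9874
df = 39

test statistic = 4.987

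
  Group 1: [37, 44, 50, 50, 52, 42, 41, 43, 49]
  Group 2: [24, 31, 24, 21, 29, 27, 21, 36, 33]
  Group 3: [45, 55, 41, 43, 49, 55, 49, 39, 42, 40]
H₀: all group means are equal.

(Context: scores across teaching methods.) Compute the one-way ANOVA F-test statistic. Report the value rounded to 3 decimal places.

Group means [45.33, 27.33, 45.80], grand mean 39.714
SSB = Σnᵢ(x̄ᵢ−x̄)² = 2034.114; SSW = ΣΣ(x−x̄ᵢ)² = 749.600
MSB = 2034.114/2 = 1017.0571; MSW = 749.600/25 = 29.9840
F = MSB/MSW = 33.9200
df = (2, 25)

test statistic = 33.920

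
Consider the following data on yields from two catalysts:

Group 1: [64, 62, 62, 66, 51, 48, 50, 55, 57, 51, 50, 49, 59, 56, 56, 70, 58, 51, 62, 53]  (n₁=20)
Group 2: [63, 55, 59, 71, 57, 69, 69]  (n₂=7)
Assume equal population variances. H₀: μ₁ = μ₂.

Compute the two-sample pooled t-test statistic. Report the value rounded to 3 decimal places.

test statistic = -2.445

x̄₁=56.500, s₁=6.270, n₁=20
x̄₂=63.286, s₂=6.473, n₂=7
s_p² = [19·6.270² + 6·6.473²]/25 = 39.9371
SE = √(s_p²·(1/20+1/7)) = 2.7753
t = (56.500−63.286)/2.7753 = -2.4451
df = 25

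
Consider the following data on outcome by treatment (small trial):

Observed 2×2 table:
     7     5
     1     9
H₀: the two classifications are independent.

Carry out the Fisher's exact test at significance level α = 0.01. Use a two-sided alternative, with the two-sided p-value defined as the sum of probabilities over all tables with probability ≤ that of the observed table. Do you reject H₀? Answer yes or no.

Margins: r₁=12, r₂=10, c₁=8, c₂=14, n=22
p_obs = C(12,7)·C(10,1)/C(22,8); sum pmf over tables with pmf ≤ p_obs
p-value (two-sided) = 0.03096
At α=0.01: p ≥ α → fail to reject H₀

reject H₀: no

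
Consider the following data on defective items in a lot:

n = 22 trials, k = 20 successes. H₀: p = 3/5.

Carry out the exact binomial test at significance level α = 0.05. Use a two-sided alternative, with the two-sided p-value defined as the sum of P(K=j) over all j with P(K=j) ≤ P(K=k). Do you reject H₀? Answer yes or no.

reject H₀: yes

Exact binomial: n=22, k=20, p₀=3/5=0.6000
P(X=j) = C(n,j)·p₀^j·(1−p₀)^(n−j); p = Σ P(X=j) over j with P(X=j) ≤ P(X=20)
p-value (two-sided) = 0.00198
At α=0.05: p < α → reject H₀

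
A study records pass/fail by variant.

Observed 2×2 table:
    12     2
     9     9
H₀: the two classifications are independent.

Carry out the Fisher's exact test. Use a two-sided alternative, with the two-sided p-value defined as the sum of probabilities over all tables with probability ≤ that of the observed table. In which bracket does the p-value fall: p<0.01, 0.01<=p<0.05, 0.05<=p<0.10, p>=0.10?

Margins: r₁=14, r₂=18, c₁=21, c₂=11, n=32
p_obs = C(14,12)·C(18,9)/C(32,21); sum pmf over tables with pmf ≤ p_obs
p-value (two-sided) = 0.06079
→ bracket: 0.05<=p<0.10

p-value bracket: 0.05<=p<0.10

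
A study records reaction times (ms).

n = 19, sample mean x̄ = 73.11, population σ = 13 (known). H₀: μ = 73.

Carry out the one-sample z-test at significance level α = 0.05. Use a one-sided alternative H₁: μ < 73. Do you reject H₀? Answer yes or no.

reject H₀: no

SE = σ/√n = 13/√19 = 2.9824
z = (x̄−μ₀)/SE = (73.11−73)/2.9824 = 0.0369
p-value (one-sided, H₁ less) = 0.51471
At α=0.05: p ≥ α → fail to reject H₀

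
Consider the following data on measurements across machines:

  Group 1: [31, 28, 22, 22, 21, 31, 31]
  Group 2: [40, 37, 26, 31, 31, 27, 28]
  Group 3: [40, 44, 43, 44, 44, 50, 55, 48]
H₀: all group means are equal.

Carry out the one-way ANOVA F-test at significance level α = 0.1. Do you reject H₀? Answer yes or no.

reject H₀: yes

Group means [26.57, 31.43, 46.00], grand mean 35.182
SSB = Σnᵢ(x̄ᵢ−x̄)² = 1553.844; SSW = ΣΣ(x−x̄ᵢ)² = 457.429
MSB = 1553.844/2 = 776.9221; MSW = 457.429/19 = 24.0752
F = MSB/MSW = 32.2707
df = (2, 19)
p-value (upper-tail) = 0.00000
At α=0.1: p < α → reject H₀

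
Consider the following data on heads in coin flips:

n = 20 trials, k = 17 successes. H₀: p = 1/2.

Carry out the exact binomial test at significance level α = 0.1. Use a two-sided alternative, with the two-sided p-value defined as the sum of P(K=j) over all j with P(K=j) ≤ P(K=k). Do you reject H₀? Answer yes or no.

Exact binomial: n=20, k=17, p₀=1/2=0.5000
P(X=j) = C(n,j)·p₀^j·(1−p₀)^(n−j); p = Σ P(X=j) over j with P(X=j) ≤ P(X=17)
p-value (two-sided) = 0.00258
At α=0.1: p < α → reject H₀

reject H₀: yes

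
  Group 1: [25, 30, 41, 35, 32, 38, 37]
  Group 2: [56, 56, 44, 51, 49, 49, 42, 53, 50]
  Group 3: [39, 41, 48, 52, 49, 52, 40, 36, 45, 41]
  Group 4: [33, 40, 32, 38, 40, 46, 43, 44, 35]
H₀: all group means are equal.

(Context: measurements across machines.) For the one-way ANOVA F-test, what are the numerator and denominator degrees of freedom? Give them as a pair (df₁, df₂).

degrees of freedom = [3, 31]

k = 4 groups, N = 35 total
df = (k−1, N−k) = (4−1, 35−4) = (3, 31)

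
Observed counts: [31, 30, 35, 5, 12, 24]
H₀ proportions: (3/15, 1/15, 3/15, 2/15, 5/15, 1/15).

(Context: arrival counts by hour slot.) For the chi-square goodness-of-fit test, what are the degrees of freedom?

df = k − 1 = 6 − 1 = 5

degrees of freedom = 5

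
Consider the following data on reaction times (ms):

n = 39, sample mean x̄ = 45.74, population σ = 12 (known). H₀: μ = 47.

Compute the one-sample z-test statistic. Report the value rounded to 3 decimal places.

SE = σ/√n = 12/√39 = 1.9215
z = (x̄−μ₀)/SE = (45.74−47)/1.9215 = -0.6557

test statistic = -0.656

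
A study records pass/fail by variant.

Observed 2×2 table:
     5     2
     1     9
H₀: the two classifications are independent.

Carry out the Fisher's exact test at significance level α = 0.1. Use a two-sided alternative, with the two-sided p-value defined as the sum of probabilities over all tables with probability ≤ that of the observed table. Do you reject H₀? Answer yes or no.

reject H₀: yes

Margins: r₁=7, r₂=10, c₁=6, c₂=11, n=17
p_obs = C(7,5)·C(10,1)/C(17,6); sum pmf over tables with pmf ≤ p_obs
p-value (two-sided) = 0.03450
At α=0.1: p < α → reject H₀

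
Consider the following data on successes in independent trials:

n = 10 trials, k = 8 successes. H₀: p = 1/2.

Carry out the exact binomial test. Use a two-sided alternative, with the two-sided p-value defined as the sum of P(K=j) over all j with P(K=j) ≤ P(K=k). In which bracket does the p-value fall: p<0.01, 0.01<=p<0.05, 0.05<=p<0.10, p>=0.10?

p-value bracket: p>=0.10

Exact binomial: n=10, k=8, p₀=1/2=0.5000
P(X=j) = C(n,j)·p₀^j·(1−p₀)^(n−j); p = Σ P(X=j) over j with P(X=j) ≤ P(X=8)
p-value (two-sided) = 0.10938
→ bracket: p>=0.10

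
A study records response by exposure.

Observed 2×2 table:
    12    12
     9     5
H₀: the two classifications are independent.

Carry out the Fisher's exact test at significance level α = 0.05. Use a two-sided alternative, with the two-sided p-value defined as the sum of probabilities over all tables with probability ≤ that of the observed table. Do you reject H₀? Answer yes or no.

reject H₀: no

Margins: r₁=24, r₂=14, c₁=21, c₂=17, n=38
p_obs = C(24,12)·C(14,9)/C(38,21); sum pmf over tables with pmf ≤ p_obs
p-value (two-sided) = 0.50568
At α=0.05: p ≥ α → fail to reject H₀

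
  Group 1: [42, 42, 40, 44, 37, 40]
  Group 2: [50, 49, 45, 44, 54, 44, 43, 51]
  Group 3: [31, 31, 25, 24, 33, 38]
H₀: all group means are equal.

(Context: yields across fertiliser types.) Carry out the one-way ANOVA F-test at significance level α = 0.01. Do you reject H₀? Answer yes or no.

Group means [40.83, 47.50, 30.33], grand mean 40.350
SSB = Σnᵢ(x̄ᵢ−x̄)² = 1012.383; SSW = ΣΣ(x−x̄ᵢ)² = 278.167
MSB = 1012.383/2 = 506.1917; MSW = 278.167/17 = 16.3627
F = MSB/MSW = 30.9356
df = (2, 17)
p-value (upper-tail) = 0.00000
At α=0.01: p < α → reject H₀

reject H₀: yes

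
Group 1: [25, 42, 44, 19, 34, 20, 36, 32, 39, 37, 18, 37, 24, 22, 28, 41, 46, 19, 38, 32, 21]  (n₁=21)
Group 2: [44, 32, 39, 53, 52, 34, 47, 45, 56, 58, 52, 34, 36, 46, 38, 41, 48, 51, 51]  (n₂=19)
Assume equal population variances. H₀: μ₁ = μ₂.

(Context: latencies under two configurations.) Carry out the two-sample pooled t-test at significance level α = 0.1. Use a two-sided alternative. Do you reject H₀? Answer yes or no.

x̄₁=31.143, s₁=9.189, n₁=21
x̄₂=45.105, s₂=7.930, n₂=19
s_p² = [20·9.189² + 18·7.930²]/38 = 74.2200
SE = √(s_p²·(1/21+1/19)) = 2.7277
t = (31.143−45.105)/2.7277 = -5.1187
df = 38
p-value (two-sided) = 0.00001
At α=0.1: p < α → reject H₀

reject H₀: yes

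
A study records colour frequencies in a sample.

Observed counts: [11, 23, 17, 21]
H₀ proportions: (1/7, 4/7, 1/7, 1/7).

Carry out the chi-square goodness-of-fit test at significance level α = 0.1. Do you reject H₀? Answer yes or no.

reject H₀: yes

n = 72; E_i = n·p_i = [10.29, 41.14, 10.29, 10.29]
χ² = (11−10.29)²/10.29 + (23−41.14)²/41.14 + (17−10.29)²/10.29 + (21−10.29)²/10.29 = 23.5938
df = 3
p-value (upper-tail) = 0.00003
At α=0.1: p < α → reject H₀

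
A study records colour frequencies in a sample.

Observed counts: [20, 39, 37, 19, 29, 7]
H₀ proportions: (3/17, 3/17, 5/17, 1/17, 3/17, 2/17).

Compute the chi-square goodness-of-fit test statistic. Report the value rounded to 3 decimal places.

test statistic = 26.877

n = 151; E_i = n·p_i = [26.65, 26.65, 44.41, 8.88, 26.65, 17.76]
χ² = (20−26.65)²/26.65 + (39−26.65)²/26.65 + (37−44.41)²/44.41 + (19−8.88)²/8.88 + (29−26.65)²/26.65 + (7−17.76)²/17.76 = 26.8770
df = 5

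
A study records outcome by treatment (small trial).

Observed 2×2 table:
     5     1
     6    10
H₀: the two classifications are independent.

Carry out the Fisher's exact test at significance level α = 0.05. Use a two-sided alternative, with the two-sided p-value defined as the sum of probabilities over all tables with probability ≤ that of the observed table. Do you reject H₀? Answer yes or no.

reject H₀: no

Margins: r₁=6, r₂=16, c₁=11, c₂=11, n=22
p_obs = C(6,5)·C(16,6)/C(22,11); sum pmf over tables with pmf ≤ p_obs
p-value (two-sided) = 0.14861
At α=0.05: p ≥ α → fail to reject H₀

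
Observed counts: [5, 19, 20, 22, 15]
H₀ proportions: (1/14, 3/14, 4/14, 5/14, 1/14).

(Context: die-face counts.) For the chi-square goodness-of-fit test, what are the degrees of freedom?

df = k − 1 = 5 − 1 = 4

degrees of freedom = 4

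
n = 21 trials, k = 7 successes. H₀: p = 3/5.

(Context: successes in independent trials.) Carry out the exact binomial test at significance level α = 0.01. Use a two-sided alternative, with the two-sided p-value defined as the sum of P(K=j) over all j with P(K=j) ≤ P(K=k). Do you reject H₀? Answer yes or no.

reject H₀: no

Exact binomial: n=21, k=7, p₀=3/5=0.6000
P(X=j) = C(n,j)·p₀^j·(1−p₀)^(n−j); p = Σ P(X=j) over j with P(X=j) ≤ P(X=7)
p-value (two-sided) = 0.02331
At α=0.01: p ≥ α → fail to reject H₀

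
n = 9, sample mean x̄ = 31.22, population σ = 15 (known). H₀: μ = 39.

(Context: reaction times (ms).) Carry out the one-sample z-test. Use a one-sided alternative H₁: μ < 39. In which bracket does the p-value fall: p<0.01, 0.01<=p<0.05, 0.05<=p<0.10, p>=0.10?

p-value bracket: 0.05<=p<0.10

SE = σ/√n = 15/√9 = 5.0000
z = (x̄−μ₀)/SE = (31.22−39)/5.0000 = -1.5560
p-value (one-sided, H₁ less) = 0.05985
→ bracket: 0.05<=p<0.10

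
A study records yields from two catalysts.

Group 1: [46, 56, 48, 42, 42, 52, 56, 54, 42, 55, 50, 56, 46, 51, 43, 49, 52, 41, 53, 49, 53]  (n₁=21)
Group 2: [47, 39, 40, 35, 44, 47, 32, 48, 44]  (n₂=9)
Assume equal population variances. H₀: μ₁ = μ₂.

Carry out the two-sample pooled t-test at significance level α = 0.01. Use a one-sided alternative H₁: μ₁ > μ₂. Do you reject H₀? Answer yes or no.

reject H₀: yes

x̄₁=49.333, s₁=5.132, n₁=21
x̄₂=41.778, s₂=5.652, n₂=9
s_p² = [20·5.132² + 8·5.652²]/28 = 27.9365
SE = √(s_p²·(1/21+1/9)) = 2.1058
t = (49.333−41.778)/2.1058 = 3.5880
df = 28
p-value (one-sided, H₁ greater) = 0.00063
At α=0.01: p < α → reject H₀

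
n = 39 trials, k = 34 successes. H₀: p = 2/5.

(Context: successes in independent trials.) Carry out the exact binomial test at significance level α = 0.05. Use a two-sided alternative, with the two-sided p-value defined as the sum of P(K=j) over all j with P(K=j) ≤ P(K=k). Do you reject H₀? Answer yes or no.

Exact binomial: n=39, k=34, p₀=2/5=0.4000
P(X=j) = C(n,j)·p₀^j·(1−p₀)^(n−j); p = Σ P(X=j) over j with P(X=j) ≤ P(X=34)
p-value (two-sided) = 0.00000
At α=0.05: p < α → reject H₀

reject H₀: yes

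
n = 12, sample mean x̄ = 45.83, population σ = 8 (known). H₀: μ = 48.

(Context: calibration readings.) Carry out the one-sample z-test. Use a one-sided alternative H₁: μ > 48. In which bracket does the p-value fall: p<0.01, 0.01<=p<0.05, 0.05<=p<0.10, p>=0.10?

p-value bracket: p>=0.10

SE = σ/√n = 8/√12 = 2.3094
z = (x̄−μ₀)/SE = (45.83−48)/2.3094 = -0.9396
p-value (one-sided, H₁ greater) = 0.82630
→ bracket: p>=0.10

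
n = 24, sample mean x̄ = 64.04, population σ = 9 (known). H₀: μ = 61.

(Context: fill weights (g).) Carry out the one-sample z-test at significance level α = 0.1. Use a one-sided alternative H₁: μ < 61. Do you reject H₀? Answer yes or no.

SE = σ/√n = 9/√24 = 1.8371
z = (x̄−μ₀)/SE = (64.04−61)/1.8371 = 1.6548
p-value (one-sided, H₁ less) = 0.95101
At α=0.1: p ≥ α → fail to reject H₀

reject H₀: no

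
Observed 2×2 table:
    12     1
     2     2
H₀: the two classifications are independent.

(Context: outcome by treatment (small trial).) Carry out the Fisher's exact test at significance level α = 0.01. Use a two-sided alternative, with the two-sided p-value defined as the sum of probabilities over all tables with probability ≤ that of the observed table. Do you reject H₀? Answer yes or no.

Margins: r₁=13, r₂=4, c₁=14, c₂=3, n=17
p_obs = C(13,12)·C(4,2)/C(17,14); sum pmf over tables with pmf ≤ p_obs
p-value (two-sided) = 0.12059
At α=0.01: p ≥ α → fail to reject H₀

reject H₀: no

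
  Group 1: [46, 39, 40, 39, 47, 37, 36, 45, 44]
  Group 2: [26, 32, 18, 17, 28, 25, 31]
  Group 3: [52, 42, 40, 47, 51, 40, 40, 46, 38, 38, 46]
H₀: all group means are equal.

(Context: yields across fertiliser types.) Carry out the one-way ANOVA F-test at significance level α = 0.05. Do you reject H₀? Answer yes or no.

reject H₀: yes

Group means [41.44, 25.29, 43.64], grand mean 38.148
SSB = Σnᵢ(x̄ᵢ−x̄)² = 1587.211; SSW = ΣΣ(x−x̄ᵢ)² = 594.196
MSB = 1587.211/2 = 793.6056; MSW = 594.196/24 = 24.7582
F = MSB/MSW = 32.0543
df = (2, 24)
p-value (upper-tail) = 0.00000
At α=0.05: p < α → reject H₀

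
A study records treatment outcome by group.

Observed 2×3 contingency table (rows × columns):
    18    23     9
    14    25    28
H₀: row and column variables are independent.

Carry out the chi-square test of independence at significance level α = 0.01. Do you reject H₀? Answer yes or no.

reject H₀: no

Row totals [50, 67], col totals [32, 48, 37], n=117
χ² = (18−13.68)²/13.68 + (23−20.51)²/20.51 + (9−15.81)²/15.81 + (14−18.32)²/18.32 + (25−27.49)²/27.49 + (28−21.19)²/21.19 = 8.0397
df = 2
p-value (upper-tail) = 0.01796
At α=0.01: p ≥ α → fail to reject H₀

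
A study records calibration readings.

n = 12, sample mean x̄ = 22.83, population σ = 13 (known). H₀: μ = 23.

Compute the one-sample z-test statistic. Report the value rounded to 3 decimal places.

test statistic = -0.045

SE = σ/√n = 13/√12 = 3.7528
z = (x̄−μ₀)/SE = (22.83−23)/3.7528 = -0.0453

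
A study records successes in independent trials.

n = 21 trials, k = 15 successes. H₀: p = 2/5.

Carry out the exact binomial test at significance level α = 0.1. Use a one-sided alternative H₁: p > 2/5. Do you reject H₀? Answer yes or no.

Exact binomial: n=21, k=15, p₀=2/5=0.4000
P(X≥15) from Σ C(n,i)·p₀^i·(1−p₀)^(n−i)
p-value (one-sided, H₁ greater) = 0.00355
At α=0.1: p < α → reject H₀

reject H₀: yes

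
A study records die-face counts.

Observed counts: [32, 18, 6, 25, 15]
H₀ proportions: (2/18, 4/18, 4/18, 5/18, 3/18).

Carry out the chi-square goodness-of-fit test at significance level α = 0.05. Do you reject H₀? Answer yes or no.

reject H₀: yes

n = 96; E_i = n·p_i = [10.67, 21.33, 21.33, 26.67, 16.00]
χ² = (32−10.67)²/10.67 + (18−21.33)²/21.33 + (6−21.33)²/21.33 + (25−26.67)²/26.67 + (15−16.00)²/16.00 = 54.3750
df = 4
p-value (upper-tail) = 0.00000
At α=0.05: p < α → reject H₀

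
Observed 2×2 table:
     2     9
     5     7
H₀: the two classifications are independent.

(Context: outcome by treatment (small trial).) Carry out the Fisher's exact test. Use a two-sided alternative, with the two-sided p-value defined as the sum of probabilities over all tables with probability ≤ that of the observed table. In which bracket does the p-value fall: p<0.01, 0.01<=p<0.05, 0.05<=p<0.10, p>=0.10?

p-value bracket: p>=0.10

Margins: r₁=11, r₂=12, c₁=7, c₂=16, n=23
p_obs = C(11,2)·C(12,5)/C(23,7); sum pmf over tables with pmf ≤ p_obs
p-value (two-sided) = 0.37071
→ bracket: p>=0.10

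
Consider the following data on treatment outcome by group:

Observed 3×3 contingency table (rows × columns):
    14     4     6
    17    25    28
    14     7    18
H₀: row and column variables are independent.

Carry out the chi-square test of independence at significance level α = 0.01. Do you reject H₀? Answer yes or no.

reject H₀: no

Row totals [24, 70, 39], col totals [45, 36, 52], n=133
χ² = (14−8.12)²/8.12 + (4−6.50)²/6.50 + (6−9.38)²/9.38 + (17−23.68)²/23.68 + (25−18.95)²/18.95 + (28−27.37)²/27.37 + (14−13.20)²/13.20 + (7−10.56)²/10.56 + (18−15.25)²/15.25 = 12.0148
df = 4
p-value (upper-tail) = 0.01724
At α=0.01: p ≥ α → fail to reject H₀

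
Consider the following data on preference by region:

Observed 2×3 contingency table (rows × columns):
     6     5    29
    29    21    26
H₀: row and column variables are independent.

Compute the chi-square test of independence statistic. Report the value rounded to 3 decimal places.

Row totals [40, 76], col totals [35, 26, 55], n=116
χ² = (6−12.07)²/12.07 + (5−8.97)²/8.97 + (29−18.97)²/18.97 + (29−22.93)²/22.93 + (21−17.03)²/17.03 + (26−36.03)²/36.03 = 15.4386
df = 2

test statistic = 15.439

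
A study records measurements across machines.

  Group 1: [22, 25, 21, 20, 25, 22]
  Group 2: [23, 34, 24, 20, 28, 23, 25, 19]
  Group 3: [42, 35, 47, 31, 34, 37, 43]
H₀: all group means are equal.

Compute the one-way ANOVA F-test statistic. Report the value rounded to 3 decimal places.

Group means [22.50, 24.50, 38.43], grand mean 28.571
SSB = Σnᵢ(x̄ᵢ−x̄)² = 1033.929; SSW = ΣΣ(x−x̄ᵢ)² = 375.214
MSB = 1033.929/2 = 516.9643; MSW = 375.214/18 = 20.8452
F = MSB/MSW = 24.8001
df = (2, 18)

test statistic = 24.800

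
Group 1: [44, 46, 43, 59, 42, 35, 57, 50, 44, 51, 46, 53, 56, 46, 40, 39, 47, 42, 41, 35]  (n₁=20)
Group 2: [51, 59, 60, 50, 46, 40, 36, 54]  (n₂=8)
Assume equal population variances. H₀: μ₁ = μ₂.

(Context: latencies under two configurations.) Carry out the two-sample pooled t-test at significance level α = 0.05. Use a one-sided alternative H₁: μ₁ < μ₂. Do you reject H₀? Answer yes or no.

x̄₁=45.800, s₁=6.810, n₁=20
x̄₂=49.500, s₂=8.519, n₂=8
s_p² = [19·6.810² + 7·8.519²]/26 = 53.4308
SE = √(s_p²·(1/20+1/8)) = 3.0578
t = (45.800−49.500)/3.0578 = -1.2100
df = 26
p-value (one-sided, H₁ less) = 0.11858
At α=0.05: p ≥ α → fail to reject H₀

reject H₀: no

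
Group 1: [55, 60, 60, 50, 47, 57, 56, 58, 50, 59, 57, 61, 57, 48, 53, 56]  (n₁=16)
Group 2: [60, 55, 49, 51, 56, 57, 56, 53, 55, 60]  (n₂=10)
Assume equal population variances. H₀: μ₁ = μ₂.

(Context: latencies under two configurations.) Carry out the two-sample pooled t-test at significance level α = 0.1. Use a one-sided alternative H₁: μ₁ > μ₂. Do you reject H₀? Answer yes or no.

reject H₀: no

x̄₁=55.250, s₁=4.405, n₁=16
x̄₂=55.200, s₂=3.521, n₂=10
s_p² = [15·4.405² + 9·3.521²]/24 = 16.7750
SE = √(s_p²·(1/16+1/10)) = 1.6510
t = (55.250−55.200)/1.6510 = 0.0303
df = 24
p-value (one-sided, H₁ greater) = 0.48805
At α=0.1: p ≥ α → fail to reject H₀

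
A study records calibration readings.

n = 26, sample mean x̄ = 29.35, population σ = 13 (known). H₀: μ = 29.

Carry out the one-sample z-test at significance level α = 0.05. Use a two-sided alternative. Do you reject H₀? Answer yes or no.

SE = σ/√n = 13/√26 = 2.5495
z = (x̄−μ₀)/SE = (29.35−29)/2.5495 = 0.1373
p-value (two-sided) = 0.89081
At α=0.05: p ≥ α → fail to reject H₀

reject H₀: no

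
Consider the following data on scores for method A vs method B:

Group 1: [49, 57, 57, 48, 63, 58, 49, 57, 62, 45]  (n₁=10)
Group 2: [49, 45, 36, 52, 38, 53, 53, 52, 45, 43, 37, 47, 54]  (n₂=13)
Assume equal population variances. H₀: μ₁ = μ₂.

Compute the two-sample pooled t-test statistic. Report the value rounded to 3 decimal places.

test statistic = 3.004

x̄₁=54.500, s₁=6.258, n₁=10
x̄₂=46.462, s₂=6.437, n₂=13
s_p² = [9·6.258² + 12·6.437²]/21 = 40.4634
SE = √(s_p²·(1/10+1/13)) = 2.6756
t = (54.500−46.462)/2.6756 = 3.0043
df = 21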